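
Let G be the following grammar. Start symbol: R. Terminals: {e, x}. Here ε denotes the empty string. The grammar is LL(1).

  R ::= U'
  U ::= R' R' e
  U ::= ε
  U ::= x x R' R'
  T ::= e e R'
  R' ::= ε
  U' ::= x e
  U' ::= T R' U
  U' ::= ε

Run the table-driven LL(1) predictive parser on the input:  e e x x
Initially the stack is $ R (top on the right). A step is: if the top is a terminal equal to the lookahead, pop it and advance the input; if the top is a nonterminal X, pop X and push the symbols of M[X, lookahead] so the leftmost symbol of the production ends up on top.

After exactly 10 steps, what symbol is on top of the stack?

step 1: stack=$ R  input=e e x x $  — expand R ::= U'
step 2: stack=$ U'  input=e e x x $  — expand U' ::= T R' U
step 3: stack=$ U R' T  input=e e x x $  — expand T ::= e e R'
step 4: stack=$ U R' R' e e  input=e e x x $  — match e
step 5: stack=$ U R' R' e  input=e x x $  — match e
step 6: stack=$ U R' R'  input=x x $  — expand R' ::= ε
step 7: stack=$ U R'  input=x x $  — expand R' ::= ε
step 8: stack=$ U  input=x x $  — expand U ::= x x R' R'
step 9: stack=$ R' R' x x  input=x x $  — match x
step 10: stack=$ R' R' x  input=x $  — match x
Stack after step 10: $ R' R' (top = R').

R'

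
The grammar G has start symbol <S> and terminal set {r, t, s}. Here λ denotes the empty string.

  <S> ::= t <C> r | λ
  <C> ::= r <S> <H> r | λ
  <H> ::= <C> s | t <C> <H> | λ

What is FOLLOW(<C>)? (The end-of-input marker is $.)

FIRST(<S>): from <S>::=t <C> r we get {t}; from <S>::=λ we get {λ}. So FIRST(<S>) = {λ, t}.
FIRST(<C>): from <C>::=r <S> <H> r we get {r}; from <C>::=λ we get {λ}. So FIRST(<C>) = {λ, r}.
FIRST(<H>): from <H>::=<C> s we get {r, s}; from <H>::=t <C> <H> we get {t}; from <H>::=λ we get {λ}. So FIRST(<H>) = {λ, r, s, t}.
FOLLOW(<S>) includes $ since <S> is the start symbol.
FOLLOW(<S>): in <C>::=r <S> <H> r, <S> is followed by <H> r with FIRST {r, s, t}. Thus FOLLOW(<S>) = {$, r, s, t}.
FOLLOW(<H>): in <C>::=r <S> <H> r, <H> is followed by r with FIRST {r}; in <H>::=t <C> <H>, the suffix after <H> is empty (adds nothing new). Thus FOLLOW(<H>) = {r}.
FOLLOW(<C>): in <S>::=t <C> r, <C> is followed by r with FIRST {r}; in <H>::=<C> s, <C> is followed by s with FIRST {s}; in <H>::=t <C> <H>, <C> is followed by <H> with FIRST {λ, r, s, t}; in <H>::=t <C> <H>, the suffix after <C> is nullable, so FOLLOW(<C>) ⊇ FOLLOW(<H>) = {r}. Thus FOLLOW(<C>) = {r, s, t}.

{r, s, t}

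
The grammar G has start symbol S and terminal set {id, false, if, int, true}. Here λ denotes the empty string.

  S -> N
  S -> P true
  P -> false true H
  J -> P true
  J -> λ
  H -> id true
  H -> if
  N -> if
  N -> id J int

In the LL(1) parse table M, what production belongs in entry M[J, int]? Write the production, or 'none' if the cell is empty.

J -> λ

FIRST(P) = {false}
FIRST(H) = {id, if}
FIRST(N) = {id, if}
FIRST(S) = {false, id, if}  (via N, P true)
FIRST(J) = {λ, false}  (via P true)
FOLLOW(S) includes $ since S is the start symbol.
FOLLOW(J): in N->id J int, J is followed by int with FIRST {int}. Thus FOLLOW(J) = {int}.
For J -> P true: FIRST(P true) = {false}, so it goes in M[J, t] for t ∈ {false}.
For J -> λ: FIRST(λ) = {λ}, so it goes in M[J, t] for t ∈ {}; since λ ∈ FIRST, also for every t ∈ FOLLOW(J) = {int}.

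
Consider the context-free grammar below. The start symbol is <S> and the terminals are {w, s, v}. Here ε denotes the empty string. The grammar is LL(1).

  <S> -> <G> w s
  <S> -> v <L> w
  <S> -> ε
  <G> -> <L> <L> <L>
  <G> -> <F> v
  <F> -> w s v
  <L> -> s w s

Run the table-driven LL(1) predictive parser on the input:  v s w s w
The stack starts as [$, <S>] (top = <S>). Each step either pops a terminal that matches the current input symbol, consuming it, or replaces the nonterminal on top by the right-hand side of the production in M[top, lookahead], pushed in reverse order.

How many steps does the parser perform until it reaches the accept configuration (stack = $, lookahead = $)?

7

     Stack      Input        Action
  1  $ <S>      v s w s w $  expand <S> -> v <L> w
  2  $ w <L> v  v s w s w $  match v
  3  $ w <L>    s w s w $    expand <L> -> s w s
  4  $ w s w s  s w s w $    match s
  5  $ w s w    w s w $      match w
  6  $ w s      s w $        match s
  7  $ w        w $          match w
Accept reached after 7 steps.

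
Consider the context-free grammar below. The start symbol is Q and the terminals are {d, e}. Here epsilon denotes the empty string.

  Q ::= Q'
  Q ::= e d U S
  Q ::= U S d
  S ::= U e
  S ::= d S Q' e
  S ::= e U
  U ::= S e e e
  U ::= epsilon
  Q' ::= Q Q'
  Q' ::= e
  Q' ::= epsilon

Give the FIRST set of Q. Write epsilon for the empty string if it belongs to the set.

{epsilon, d, e}

FIRST(Q) = {epsilon, d, e}  (via Q', U S d)
FIRST(Q') = {epsilon, d, e}  (via Q Q')
FIRST(S) = {d, e}  (via U e)
FIRST(U) = {epsilon, d, e}  (via S e e e)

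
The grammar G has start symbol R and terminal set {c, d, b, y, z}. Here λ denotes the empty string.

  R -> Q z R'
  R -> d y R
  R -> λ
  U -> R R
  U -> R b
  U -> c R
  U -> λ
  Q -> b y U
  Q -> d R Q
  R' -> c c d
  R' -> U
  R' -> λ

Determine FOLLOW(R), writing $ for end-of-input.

{$, b, d, z}

FIRST(Q): from Q->b y U we get {b}; from Q->d R Q we get {d}. So FIRST(Q) = {b, d}.
FIRST(R): from R->Q z R' we get {b, d}; from R->d y R we get {d}; from R->λ we get {λ}. So FIRST(R) = {λ, b, d}.
FIRST(U): from U->R R we get {λ, b, d}; from U->R b we get {b, d}; from U->c R we get {c}; from U->λ we get {λ}. So FIRST(U) = {λ, b, c, d}.
FIRST(R'): from R'->c c d we get {c}; from R'->U we get {λ, b, c, d}; from R'->λ we get {λ}. So FIRST(R') = {λ, b, c, d}.
FOLLOW(R) includes $ since R is the start symbol.
FOLLOW(Q): in R->Q z R', Q is followed by z R' with FIRST {z}; in Q->d R Q, the suffix after Q is empty (adds nothing new). Thus FOLLOW(Q) = {z}.
FOLLOW(R): in R->d y R, the suffix after R is empty (adds nothing new); in U->R R (occurrence 1), R is followed by R with FIRST {λ, b, d}; in U->R R (occurrence 1), the suffix after R is nullable, so FOLLOW(R) ⊇ FOLLOW(U) = {$, b, d, z}; in U->R R (occurrence 2), the suffix after R is empty, so FOLLOW(R) ⊇ FOLLOW(U) = {$, b, d, z}; in U->R b, R is followed by b with FIRST {b}; in U->c R, the suffix after R is empty, so FOLLOW(R) ⊇ FOLLOW(U) = {$, b, d, z}; in Q->d R Q, R is followed by Q with FIRST {b, d}. Thus FOLLOW(R) = {$, b, d, z}.
FOLLOW(R'): in R->Q z R', the suffix after R' is empty, so FOLLOW(R') ⊇ FOLLOW(R) = {$, b, d, z}. Thus FOLLOW(R') = {$, b, d, z}.
FOLLOW(U): in Q->b y U, the suffix after U is empty, so FOLLOW(U) ⊇ FOLLOW(Q) = {z}; in R'->U, the suffix after U is empty, so FOLLOW(U) ⊇ FOLLOW(R') = {$, b, d, z}. Thus FOLLOW(U) = {$, b, d, z}.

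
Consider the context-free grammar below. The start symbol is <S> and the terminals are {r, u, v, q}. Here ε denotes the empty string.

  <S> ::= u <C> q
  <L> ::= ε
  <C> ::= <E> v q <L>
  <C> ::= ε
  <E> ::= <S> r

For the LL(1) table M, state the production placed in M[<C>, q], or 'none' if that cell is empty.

<C> ::= ε

FIRST(<S>) = {u}
FIRST(<L>) = {ε}
FIRST(<E>) = {u}  (via <S> r)
FIRST(<C>) = {ε, u}  (via <E> v q <L>)
FOLLOW(<S>) includes $ since <S> is the start symbol.
FOLLOW(<C>): in <S>::=u <C> q, <C> is followed by q with FIRST {q}. Thus FOLLOW(<C>) = {q}.
For <C> ::= <E> v q <L>: FIRST(<E> v q <L>) = {u}, so it goes in M[<C>, t] for t ∈ {u}.
For <C> ::= ε: FIRST(ε) = {ε}, so it goes in M[<C>, t] for t ∈ {}; since ε ∈ FIRST, also for every t ∈ FOLLOW(<C>) = {q}.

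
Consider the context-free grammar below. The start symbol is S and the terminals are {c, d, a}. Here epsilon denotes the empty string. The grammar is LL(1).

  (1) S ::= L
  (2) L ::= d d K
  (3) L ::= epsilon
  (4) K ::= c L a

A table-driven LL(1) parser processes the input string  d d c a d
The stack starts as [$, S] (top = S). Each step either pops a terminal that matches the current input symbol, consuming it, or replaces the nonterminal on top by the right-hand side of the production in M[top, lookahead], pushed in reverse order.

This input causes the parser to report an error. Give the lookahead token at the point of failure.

d

step 1: stack=$ S  input=d d c a d $  — expand S ::= L
step 2: stack=$ L  input=d d c a d $  — expand L ::= d d K
step 3: stack=$ K d d  input=d d c a d $  — match d
step 4: stack=$ K d  input=d c a d $  — match d
step 5: stack=$ K  input=c a d $  — expand K ::= c L a
step 6: stack=$ a L c  input=c a d $  — match c
step 7: stack=$ a L  input=a d $  — expand L ::= epsilon
step 8: stack=$ a  input=a d $  — match a
step 9: stack=$  input=d $  — error: stack empty but input remains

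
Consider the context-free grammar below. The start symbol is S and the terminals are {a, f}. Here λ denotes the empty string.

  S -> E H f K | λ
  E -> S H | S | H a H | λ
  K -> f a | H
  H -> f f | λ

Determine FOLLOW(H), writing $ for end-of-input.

{$, a, f}

FIRST(H) = {λ, f}
FIRST(K) = {λ, f}  (via H)
FIRST(S) = {λ, a, f}  (via E H f K)
FIRST(E) = {λ, a, f}  (via S H, S, H a H)
FOLLOW(S) includes $ since S is the start symbol.
FOLLOW(E): in S->E H f K, E is followed by H f K with FIRST {f}. Thus FOLLOW(E) = {f}.
FOLLOW(S): in E->S H, S is followed by H with FIRST {λ, f}; in E->S H, the suffix after S is nullable, so FOLLOW(S) ⊇ FOLLOW(E) = {f}; in E->S, the suffix after S is empty, so FOLLOW(S) ⊇ FOLLOW(E) = {f}. Thus FOLLOW(S) = {$, f}.
FOLLOW(K): in S->E H f K, the suffix after K is empty, so FOLLOW(K) ⊇ FOLLOW(S) = {$, f}. Thus FOLLOW(K) = {$, f}.
FOLLOW(H): in S->E H f K, H is followed by f K with FIRST {f}; in E->S H, the suffix after H is empty, so FOLLOW(H) ⊇ FOLLOW(E) = {f}; in E->H a H (occurrence 1), H is followed by a H with FIRST {a}; in E->H a H (occurrence 2), the suffix after H is empty, so FOLLOW(H) ⊇ FOLLOW(E) = {f}; in K->H, the suffix after H is empty, so FOLLOW(H) ⊇ FOLLOW(K) = {$, f}. Thus FOLLOW(H) = {$, a, f}.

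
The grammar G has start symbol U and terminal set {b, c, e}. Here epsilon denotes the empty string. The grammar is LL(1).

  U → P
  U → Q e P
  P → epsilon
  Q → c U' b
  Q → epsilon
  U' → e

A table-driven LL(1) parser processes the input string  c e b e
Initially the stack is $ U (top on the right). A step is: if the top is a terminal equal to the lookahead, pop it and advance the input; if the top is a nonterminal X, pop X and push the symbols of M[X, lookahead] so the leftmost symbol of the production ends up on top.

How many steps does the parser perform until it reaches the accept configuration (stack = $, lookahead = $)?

8

     Stack         Input      Action
  1  $ U           c e b e $  expand U → Q e P
  2  $ P e Q       c e b e $  expand Q → c U' b
  3  $ P e b U' c  c e b e $  match c
  4  $ P e b U'    e b e $    expand U' → e
  5  $ P e b e     e b e $    match e
  6  $ P e b       b e $      match b
  7  $ P e         e $        match e
  8  $ P           $          expand P → epsilon
Accept reached after 8 steps.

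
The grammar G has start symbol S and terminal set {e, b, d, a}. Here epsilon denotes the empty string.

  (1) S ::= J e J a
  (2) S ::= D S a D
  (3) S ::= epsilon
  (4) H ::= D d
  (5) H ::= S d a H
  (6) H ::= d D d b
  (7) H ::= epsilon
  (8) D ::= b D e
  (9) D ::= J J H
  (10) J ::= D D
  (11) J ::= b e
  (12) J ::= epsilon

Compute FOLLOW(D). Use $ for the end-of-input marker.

FIRST(S) = {epsilon, a, b, d, e}  (via J e J a, D S a D)
FIRST(H) = {epsilon, a, b, d, e}  (via D d, S d a H)
FIRST(D) = {epsilon, a, b, d, e}  (via J J H)
FIRST(J) = {epsilon, a, b, d, e}  (via D D)
FOLLOW(S) includes $ since S is the start symbol.
FOLLOW(S): in S::=D S a D, S is followed by a D with FIRST {a}; in H::=S d a H, S is followed by d a H with FIRST {d}. Thus FOLLOW(S) = {$, a, d}.
FOLLOW(H): in H::=S d a H, the suffix after H is empty (adds nothing new); in D::=J J H, the suffix after H is empty, so FOLLOW(H) ⊇ FOLLOW(D) = {$, a, b, d, e}. Thus FOLLOW(H) = {$, a, b, d, e}.
FOLLOW(D): in S::=D S a D (occurrence 1), D is followed by S a D with FIRST {a, b, d, e}; in S::=D S a D (occurrence 2), the suffix after D is empty, so FOLLOW(D) ⊇ FOLLOW(S) = {$, a, d}; in H::=D d, D is followed by d with FIRST {d}; in H::=d D d b, D is followed by d b with FIRST {d}; in D::=b D e, D is followed by e with FIRST {e}; in J::=D D (occurrence 1), D is followed by D with FIRST {epsilon, a, b, d, e}; in J::=D D (occurrence 1), the suffix after D is nullable, so FOLLOW(D) ⊇ FOLLOW(J) = {$, a, b, d, e}; in J::=D D (occurrence 2), the suffix after D is empty, so FOLLOW(D) ⊇ FOLLOW(J) = {$, a, b, d, e}. Thus FOLLOW(D) = {$, a, b, d, e}.
FOLLOW(J): in S::=J e J a (occurrence 1), J is followed by e J a with FIRST {e}; in S::=J e J a (occurrence 2), J is followed by a with FIRST {a}; in D::=J J H (occurrence 1), J is followed by J H with FIRST {epsilon, a, b, d, e}; in D::=J J H (occurrence 1), the suffix after J is nullable, so FOLLOW(J) ⊇ FOLLOW(D) = {$, a, b, d, e}; in D::=J J H (occurrence 2), J is followed by H with FIRST {epsilon, a, b, d, e}; in D::=J J H (occurrence 2), the suffix after J is nullable, so FOLLOW(J) ⊇ FOLLOW(D) = {$, a, b, d, e}. Thus FOLLOW(J) = {$, a, b, d, e}.

{$, a, b, d, e}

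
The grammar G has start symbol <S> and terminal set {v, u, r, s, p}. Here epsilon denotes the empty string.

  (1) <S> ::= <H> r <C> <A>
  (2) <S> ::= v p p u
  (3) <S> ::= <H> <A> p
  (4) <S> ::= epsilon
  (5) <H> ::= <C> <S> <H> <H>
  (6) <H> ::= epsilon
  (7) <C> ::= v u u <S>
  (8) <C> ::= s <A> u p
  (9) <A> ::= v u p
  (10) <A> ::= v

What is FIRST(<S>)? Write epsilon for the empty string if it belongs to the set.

FIRST(<C>): from <C>::=v u u <S> we get {v}; from <C>::=s <A> u p we get {s}. So FIRST(<C>) = {s, v}.
FIRST(<A>): from <A>::=v u p we get {v}; from <A>::=v we get {v}. So FIRST(<A>) = {v}.
FIRST(<H>): from <H>::=<C> <S> <H> <H> we get {s, v}; from <H>::=epsilon we get {epsilon}. So FIRST(<H>) = {epsilon, s, v}.
FIRST(<S>): from <S>::=<H> r <C> <A> we get {r, s, v}; from <S>::=v p p u we get {v}; from <S>::=<H> <A> p we get {s, v}; from <S>::=epsilon we get {epsilon}. So FIRST(<S>) = {epsilon, r, s, v}.

{epsilon, r, s, v}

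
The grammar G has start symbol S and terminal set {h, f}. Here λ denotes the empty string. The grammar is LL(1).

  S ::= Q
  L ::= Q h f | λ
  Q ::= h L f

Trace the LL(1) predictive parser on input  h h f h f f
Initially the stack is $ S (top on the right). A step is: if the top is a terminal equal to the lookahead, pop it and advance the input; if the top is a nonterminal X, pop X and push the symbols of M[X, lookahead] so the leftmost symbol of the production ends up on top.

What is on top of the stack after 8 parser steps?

h

     Stack          Input          Action
  1  $ S            h h f h f f $  expand S ::= Q
  2  $ Q            h h f h f f $  expand Q ::= h L f
  3  $ f L h        h h f h f f $  match h
  4  $ f L          h f h f f $    expand L ::= Q h f
  5  $ f f h Q      h f h f f $    expand Q ::= h L f
  6  $ f f h f L h  h f h f f $    match h
  7  $ f f h f L    f h f f $      expand L ::= λ
  8  $ f f h f      f h f f $      match f
Stack after step 8: $ f f h (top = h).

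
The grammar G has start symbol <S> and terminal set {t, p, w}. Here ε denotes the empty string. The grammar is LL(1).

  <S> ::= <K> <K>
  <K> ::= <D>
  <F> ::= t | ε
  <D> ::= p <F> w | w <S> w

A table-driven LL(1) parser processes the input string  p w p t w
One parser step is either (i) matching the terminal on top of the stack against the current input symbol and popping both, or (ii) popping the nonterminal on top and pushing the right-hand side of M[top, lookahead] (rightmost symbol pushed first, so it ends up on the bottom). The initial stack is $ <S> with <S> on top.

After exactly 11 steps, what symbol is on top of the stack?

      Stack          Input        Action
   1  $ <S>          p w p t w $  expand <S> ::= <K> <K>
   2  $ <K> <K>      p w p t w $  expand <K> ::= <D>
   3  $ <K> <D>      p w p t w $  expand <D> ::= p <F> w
   4  $ <K> w <F> p  p w p t w $  match p
   5  $ <K> w <F>    w p t w $    expand <F> ::= ε
   6  $ <K> w        w p t w $    match w
   7  $ <K>          p t w $      expand <K> ::= <D>
   8  $ <D>          p t w $      expand <D> ::= p <F> w
   9  $ w <F> p      p t w $      match p
  10  $ w <F>        t w $        expand <F> ::= t
  11  $ w t          t w $        match t
Stack after step 11: $ w (top = w).

w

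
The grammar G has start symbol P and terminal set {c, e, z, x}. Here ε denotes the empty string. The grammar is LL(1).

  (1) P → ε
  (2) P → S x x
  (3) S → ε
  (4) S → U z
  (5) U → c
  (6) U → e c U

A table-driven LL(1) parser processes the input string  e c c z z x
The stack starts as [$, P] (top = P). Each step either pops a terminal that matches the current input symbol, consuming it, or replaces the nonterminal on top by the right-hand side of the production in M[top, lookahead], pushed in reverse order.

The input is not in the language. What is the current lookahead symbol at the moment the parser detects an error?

z

     Stack          Input          Action
  1  $ P            e c c z z x $  expand P → S x x
  2  $ x x S        e c c z z x $  expand S → U z
  3  $ x x z U      e c c z z x $  expand U → e c U
  4  $ x x z U c e  e c c z z x $  match e
  5  $ x x z U c    c c z z x $    match c
  6  $ x x z U      c z z x $      expand U → c
  7  $ x x z c      c z z x $      match c
  8  $ x x z        z z x $        match z
  9  $ x x          z x $          error: top is terminal x but lookahead is z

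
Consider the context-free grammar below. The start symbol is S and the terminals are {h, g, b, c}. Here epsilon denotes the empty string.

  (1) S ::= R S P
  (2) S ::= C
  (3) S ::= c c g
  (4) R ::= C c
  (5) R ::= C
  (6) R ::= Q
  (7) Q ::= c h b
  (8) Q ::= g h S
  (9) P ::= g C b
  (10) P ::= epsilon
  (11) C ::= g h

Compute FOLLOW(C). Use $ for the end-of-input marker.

{$, b, c, g}

FIRST(Q) = {c, g}
FIRST(P) = {epsilon, g}
FIRST(C) = {g}
FIRST(R) = {c, g}  (via C c, C, Q)
FIRST(S) = {c, g}  (via R S P, C)
FOLLOW(S) includes $ since S is the start symbol.
FOLLOW(R): in S::=R S P, R is followed by S P with FIRST {c, g}. Thus FOLLOW(R) = {c, g}.
FOLLOW(Q): in R::=Q, the suffix after Q is empty, so FOLLOW(Q) ⊇ FOLLOW(R) = {c, g}. Thus FOLLOW(Q) = {c, g}.
FOLLOW(S): in S::=R S P, S is followed by P with FIRST {epsilon, g}; in S::=R S P, the suffix after S is nullable (adds nothing new); in Q::=g h S, the suffix after S is empty, so FOLLOW(S) ⊇ FOLLOW(Q) = {c, g}. Thus FOLLOW(S) = {$, c, g}.
FOLLOW(P): in S::=R S P, the suffix after P is empty, so FOLLOW(P) ⊇ FOLLOW(S) = {$, c, g}. Thus FOLLOW(P) = {$, c, g}.
FOLLOW(C): in S::=C, the suffix after C is empty, so FOLLOW(C) ⊇ FOLLOW(S) = {$, c, g}; in R::=C c, C is followed by c with FIRST {c}; in R::=C, the suffix after C is empty, so FOLLOW(C) ⊇ FOLLOW(R) = {c, g}; in P::=g C b, C is followed by b with FIRST {b}. Thus FOLLOW(C) = {$, b, c, g}.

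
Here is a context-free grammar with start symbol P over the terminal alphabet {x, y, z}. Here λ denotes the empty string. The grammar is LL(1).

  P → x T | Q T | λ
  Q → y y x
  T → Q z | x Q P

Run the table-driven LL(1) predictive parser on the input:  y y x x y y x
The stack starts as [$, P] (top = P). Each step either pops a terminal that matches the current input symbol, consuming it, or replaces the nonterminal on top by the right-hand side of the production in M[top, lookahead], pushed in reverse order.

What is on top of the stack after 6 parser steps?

step 1: stack=$ P  input=y y x x y y x $  — expand P → Q T
step 2: stack=$ T Q  input=y y x x y y x $  — expand Q → y y x
step 3: stack=$ T x y y  input=y y x x y y x $  — match y
step 4: stack=$ T x y  input=y x x y y x $  — match y
step 5: stack=$ T x  input=x x y y x $  — match x
step 6: stack=$ T  input=x y y x $  — expand T → x Q P
Stack after step 6: $ P Q x (top = x).

x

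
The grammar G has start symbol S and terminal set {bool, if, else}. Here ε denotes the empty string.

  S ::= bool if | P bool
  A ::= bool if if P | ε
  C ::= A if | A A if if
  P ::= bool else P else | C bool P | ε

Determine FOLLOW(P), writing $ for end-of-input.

{bool, else, if}

FIRST(A): from A::=bool if if P we get {bool}; from A::=ε we get {ε}. So FIRST(A) = {ε, bool}.
FIRST(C): from C::=A if we get {bool, if}; from C::=A A if if we get {bool, if}. So FIRST(C) = {bool, if}.
FIRST(P): from P::=bool else P else we get {bool}; from P::=C bool P we get {bool, if}; from P::=ε we get {ε}. So FIRST(P) = {ε, bool, if}.
FIRST(S): from S::=bool if we get {bool}; from S::=P bool we get {bool, if}. So FIRST(S) = {bool, if}.
FOLLOW(S) includes $ since S is the start symbol.
FOLLOW(S): S appears on no right-hand side. Thus FOLLOW(S) = {$}.
FOLLOW(A): in C::=A if, A is followed by if with FIRST {if}; in C::=A A if if (occurrence 1), A is followed by A if if with FIRST {bool, if}; in C::=A A if if (occurrence 2), A is followed by if if with FIRST {if}. Thus FOLLOW(A) = {bool, if}.
FOLLOW(C): in P::=C bool P, C is followed by bool P with FIRST {bool}. Thus FOLLOW(C) = {bool}.
FOLLOW(P): in S::=P bool, P is followed by bool with FIRST {bool}; in A::=bool if if P, the suffix after P is empty, so FOLLOW(P) ⊇ FOLLOW(A) = {bool, if}; in P::=bool else P else, P is followed by else with FIRST {else}; in P::=C bool P, the suffix after P is empty (adds nothing new). Thus FOLLOW(P) = {bool, else, if}.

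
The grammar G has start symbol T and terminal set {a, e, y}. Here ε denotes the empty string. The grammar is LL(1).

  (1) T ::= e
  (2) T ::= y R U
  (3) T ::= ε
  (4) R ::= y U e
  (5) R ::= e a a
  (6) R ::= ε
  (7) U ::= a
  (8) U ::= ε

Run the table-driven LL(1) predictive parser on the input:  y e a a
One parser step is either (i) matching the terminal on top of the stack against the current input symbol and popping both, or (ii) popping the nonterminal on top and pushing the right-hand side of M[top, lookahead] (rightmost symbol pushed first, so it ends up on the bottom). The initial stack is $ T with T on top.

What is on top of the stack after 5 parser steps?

     Stack      Input      Action
  1  $ T        y e a a $  expand T ::= y R U
  2  $ U R y    y e a a $  match y
  3  $ U R      e a a $    expand R ::= e a a
  4  $ U a a e  e a a $    match e
  5  $ U a a    a a $      match a
Stack after step 5: $ U a (top = a).

a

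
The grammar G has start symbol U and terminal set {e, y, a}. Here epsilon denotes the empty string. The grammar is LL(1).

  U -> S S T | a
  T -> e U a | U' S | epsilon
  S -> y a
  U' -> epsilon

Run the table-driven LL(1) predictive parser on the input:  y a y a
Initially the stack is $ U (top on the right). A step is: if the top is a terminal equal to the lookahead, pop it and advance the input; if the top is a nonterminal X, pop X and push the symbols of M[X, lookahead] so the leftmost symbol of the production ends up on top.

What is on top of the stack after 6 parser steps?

a

step 1: stack=$ U  input=y a y a $  — expand U -> S S T
step 2: stack=$ T S S  input=y a y a $  — expand S -> y a
step 3: stack=$ T S a y  input=y a y a $  — match y
step 4: stack=$ T S a  input=a y a $  — match a
step 5: stack=$ T S  input=y a $  — expand S -> y a
step 6: stack=$ T a y  input=y a $  — match y
Stack after step 6: $ T a (top = a).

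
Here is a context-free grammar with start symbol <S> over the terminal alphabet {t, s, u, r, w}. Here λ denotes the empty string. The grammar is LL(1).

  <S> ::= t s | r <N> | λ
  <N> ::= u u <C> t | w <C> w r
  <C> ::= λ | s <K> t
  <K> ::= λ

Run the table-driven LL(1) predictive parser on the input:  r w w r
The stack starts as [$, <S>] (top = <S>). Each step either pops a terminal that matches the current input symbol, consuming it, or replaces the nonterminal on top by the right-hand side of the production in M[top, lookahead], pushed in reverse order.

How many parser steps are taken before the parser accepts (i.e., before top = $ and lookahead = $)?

step 1: stack=$ <S>  input=r w w r $  — expand <S> ::= r <N>
step 2: stack=$ <N> r  input=r w w r $  — match r
step 3: stack=$ <N>  input=w w r $  — expand <N> ::= w <C> w r
step 4: stack=$ r w <C> w  input=w w r $  — match w
step 5: stack=$ r w <C>  input=w r $  — expand <C> ::= λ
step 6: stack=$ r w  input=w r $  — match w
step 7: stack=$ r  input=r $  — match r
Accept reached after 7 steps.

7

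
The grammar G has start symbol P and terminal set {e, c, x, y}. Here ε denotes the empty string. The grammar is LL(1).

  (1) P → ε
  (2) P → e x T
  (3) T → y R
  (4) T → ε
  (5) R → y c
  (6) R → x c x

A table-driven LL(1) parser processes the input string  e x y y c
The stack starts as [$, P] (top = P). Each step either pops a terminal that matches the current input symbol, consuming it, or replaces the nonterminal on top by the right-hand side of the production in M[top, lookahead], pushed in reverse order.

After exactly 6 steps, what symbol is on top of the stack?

     Stack    Input        Action
  1  $ P      e x y y c $  expand P → e x T
  2  $ T x e  e x y y c $  match e
  3  $ T x    x y y c $    match x
  4  $ T      y y c $      expand T → y R
  5  $ R y    y y c $      match y
  6  $ R      y c $        expand R → y c
Stack after step 6: $ c y (top = y).

y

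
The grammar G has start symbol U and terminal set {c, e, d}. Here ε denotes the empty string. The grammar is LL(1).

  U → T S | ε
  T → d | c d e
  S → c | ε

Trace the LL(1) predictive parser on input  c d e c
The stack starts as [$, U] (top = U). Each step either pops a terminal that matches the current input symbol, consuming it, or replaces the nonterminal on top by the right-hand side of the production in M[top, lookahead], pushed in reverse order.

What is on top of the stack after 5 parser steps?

S

     Stack      Input      Action
  1  $ U        c d e c $  expand U → T S
  2  $ S T      c d e c $  expand T → c d e
  3  $ S e d c  c d e c $  match c
  4  $ S e d    d e c $    match d
  5  $ S e      e c $      match e
Stack after step 5: $ S (top = S).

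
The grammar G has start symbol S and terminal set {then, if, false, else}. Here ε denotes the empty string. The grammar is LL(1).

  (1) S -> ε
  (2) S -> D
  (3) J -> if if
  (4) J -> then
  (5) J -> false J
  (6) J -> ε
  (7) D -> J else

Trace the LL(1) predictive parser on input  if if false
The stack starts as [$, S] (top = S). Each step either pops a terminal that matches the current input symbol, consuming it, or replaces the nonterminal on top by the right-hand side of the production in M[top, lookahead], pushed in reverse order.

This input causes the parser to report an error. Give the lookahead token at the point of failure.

false

step 1: stack=$ S  input=if if false $  — expand S -> D
step 2: stack=$ D  input=if if false $  — expand D -> J else
step 3: stack=$ else J  input=if if false $  — expand J -> if if
step 4: stack=$ else if if  input=if if false $  — match if
step 5: stack=$ else if  input=if false $  — match if
step 6: stack=$ else  input=false $  — error: top is terminal else but lookahead is false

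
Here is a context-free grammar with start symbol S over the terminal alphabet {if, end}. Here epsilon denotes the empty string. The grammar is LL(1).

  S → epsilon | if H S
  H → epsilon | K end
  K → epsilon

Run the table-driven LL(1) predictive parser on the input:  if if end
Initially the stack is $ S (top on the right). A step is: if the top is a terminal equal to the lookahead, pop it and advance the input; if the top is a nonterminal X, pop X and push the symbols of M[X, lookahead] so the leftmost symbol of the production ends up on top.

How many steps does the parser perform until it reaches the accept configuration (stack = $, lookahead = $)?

step 1: stack=$ S  input=if if end $  — expand S → if H S
step 2: stack=$ S H if  input=if if end $  — match if
step 3: stack=$ S H  input=if end $  — expand H → epsilon
step 4: stack=$ S  input=if end $  — expand S → if H S
step 5: stack=$ S H if  input=if end $  — match if
step 6: stack=$ S H  input=end $  — expand H → K end
step 7: stack=$ S end K  input=end $  — expand K → epsilon
step 8: stack=$ S end  input=end $  — match end
step 9: stack=$ S  input=$  — expand S → epsilon
Accept reached after 9 steps.

9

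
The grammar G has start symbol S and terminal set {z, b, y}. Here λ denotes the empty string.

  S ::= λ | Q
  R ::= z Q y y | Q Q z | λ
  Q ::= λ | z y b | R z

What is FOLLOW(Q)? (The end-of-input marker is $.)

{$, y, z}

FIRST(S): from S::=λ we get {λ}; from S::=Q we get {λ, z}. So FIRST(S) = {λ, z}.
FIRST(R): from R::=z Q y y we get {z}; from R::=Q Q z we get {z}; from R::=λ we get {λ}. So FIRST(R) = {λ, z}.
FIRST(Q): from Q::=λ we get {λ}; from Q::=z y b we get {z}; from Q::=R z we get {z}. So FIRST(Q) = {λ, z}.
FOLLOW(S) includes $ since S is the start symbol.
FOLLOW(S): S appears on no right-hand side. Thus FOLLOW(S) = {$}.
FOLLOW(R): in Q::=R z, R is followed by z with FIRST {z}. Thus FOLLOW(R) = {z}.
FOLLOW(Q): in S::=Q, the suffix after Q is empty, so FOLLOW(Q) ⊇ FOLLOW(S) = {$}; in R::=z Q y y, Q is followed by y y with FIRST {y}; in R::=Q Q z (occurrence 1), Q is followed by Q z with FIRST {z}; in R::=Q Q z (occurrence 2), Q is followed by z with FIRST {z}. Thus FOLLOW(Q) = {$, y, z}.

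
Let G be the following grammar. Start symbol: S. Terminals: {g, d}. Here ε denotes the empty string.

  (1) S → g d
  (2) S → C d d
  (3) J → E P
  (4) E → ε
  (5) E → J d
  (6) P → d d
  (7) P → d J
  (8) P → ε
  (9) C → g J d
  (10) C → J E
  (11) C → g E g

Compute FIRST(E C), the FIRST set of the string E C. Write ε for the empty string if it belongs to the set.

{ε, d, g}

FIRST(P) = {ε, d}
FIRST(S) = {d, g}  (via C d d)
FIRST(J) = {ε, d}  (via E P)
FIRST(E) = {ε, d}  (via J d)
FIRST(C) = {ε, d, g}  (via J E)
FIRST(E C): take FIRST of each symbol in turn, carrying on past any symbol whose FIRST contains ε; result {ε, d, g}.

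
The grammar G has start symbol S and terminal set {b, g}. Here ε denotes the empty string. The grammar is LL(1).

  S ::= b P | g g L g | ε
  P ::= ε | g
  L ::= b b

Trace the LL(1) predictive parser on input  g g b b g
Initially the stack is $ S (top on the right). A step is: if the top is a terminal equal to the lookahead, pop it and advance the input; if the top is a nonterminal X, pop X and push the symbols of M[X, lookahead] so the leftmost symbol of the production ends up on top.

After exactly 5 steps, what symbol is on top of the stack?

     Stack      Input        Action
  1  $ S        g g b b g $  expand S ::= g g L g
  2  $ g L g g  g g b b g $  match g
  3  $ g L g    g b b g $    match g
  4  $ g L      b b g $      expand L ::= b b
  5  $ g b b    b b g $      match b
Stack after step 5: $ g b (top = b).

b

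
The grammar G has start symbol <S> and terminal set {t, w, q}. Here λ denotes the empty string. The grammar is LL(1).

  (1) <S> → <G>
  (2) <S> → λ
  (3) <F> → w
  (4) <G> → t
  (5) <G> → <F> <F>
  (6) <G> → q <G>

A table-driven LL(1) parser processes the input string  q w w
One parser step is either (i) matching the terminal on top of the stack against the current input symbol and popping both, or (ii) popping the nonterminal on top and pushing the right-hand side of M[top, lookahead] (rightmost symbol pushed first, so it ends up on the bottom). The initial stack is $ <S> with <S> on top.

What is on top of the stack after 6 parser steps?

<F>

     Stack      Input    Action
  1  $ <S>      q w w $  expand <S> → <G>
  2  $ <G>      q w w $  expand <G> → q <G>
  3  $ <G> q    q w w $  match q
  4  $ <G>      w w $    expand <G> → <F> <F>
  5  $ <F> <F>  w w $    expand <F> → w
  6  $ <F> w    w w $    match w
Stack after step 6: $ <F> (top = <F>).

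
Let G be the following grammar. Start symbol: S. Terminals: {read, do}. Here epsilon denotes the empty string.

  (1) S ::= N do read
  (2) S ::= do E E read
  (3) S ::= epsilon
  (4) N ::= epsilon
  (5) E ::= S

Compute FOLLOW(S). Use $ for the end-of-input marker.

FIRST(N): from N::=epsilon we get {epsilon}. So FIRST(N) = {epsilon}.
FIRST(S): from S::=N do read we get {do}; from S::=do E E read we get {do}; from S::=epsilon we get {epsilon}. So FIRST(S) = {epsilon, do}.
FIRST(E): from E::=S we get {epsilon, do}. So FIRST(E) = {epsilon, do}.
FOLLOW(S) includes $ since S is the start symbol.
FOLLOW(N): in S::=N do read, N is followed by do read with FIRST {do}. Thus FOLLOW(N) = {do}.
FOLLOW(E): in S::=do E E read (occurrence 1), E is followed by E read with FIRST {do, read}; in S::=do E E read (occurrence 2), E is followed by read with FIRST {read}. Thus FOLLOW(E) = {do, read}.
FOLLOW(S): in E::=S, the suffix after S is empty, so FOLLOW(S) ⊇ FOLLOW(E) = {do, read}. Thus FOLLOW(S) = {$, do, read}.

{$, do, read}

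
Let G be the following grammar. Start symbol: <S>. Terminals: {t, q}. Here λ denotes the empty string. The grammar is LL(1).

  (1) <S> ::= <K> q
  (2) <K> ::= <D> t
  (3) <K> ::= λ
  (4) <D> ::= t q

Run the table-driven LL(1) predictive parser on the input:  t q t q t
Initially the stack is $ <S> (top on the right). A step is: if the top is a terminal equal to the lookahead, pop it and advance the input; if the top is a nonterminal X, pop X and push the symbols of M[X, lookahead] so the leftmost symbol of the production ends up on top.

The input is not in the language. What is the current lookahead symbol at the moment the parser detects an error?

t

     Stack      Input        Action
  1  $ <S>      t q t q t $  expand <S> ::= <K> q
  2  $ q <K>    t q t q t $  expand <K> ::= <D> t
  3  $ q t <D>  t q t q t $  expand <D> ::= t q
  4  $ q t q t  t q t q t $  match t
  5  $ q t q    q t q t $    match q
  6  $ q t      t q t $      match t
  7  $ q        q t $        match q
  8  $          t $          error: stack empty but input remains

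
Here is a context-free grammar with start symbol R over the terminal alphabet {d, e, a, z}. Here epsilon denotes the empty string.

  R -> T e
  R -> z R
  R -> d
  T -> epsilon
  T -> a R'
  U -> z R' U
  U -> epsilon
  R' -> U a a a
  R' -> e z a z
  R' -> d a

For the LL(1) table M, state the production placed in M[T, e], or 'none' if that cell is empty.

FIRST(T) = {epsilon, a}
FIRST(U) = {epsilon, z}
FIRST(R) = {a, d, e, z}  (via T e)
FIRST(R') = {a, d, e, z}  (via U a a a)
FOLLOW(R) includes $ since R is the start symbol.
FOLLOW(T): in R->T e, T is followed by e with FIRST {e}. Thus FOLLOW(T) = {e}.
For T -> epsilon: FIRST(epsilon) = {epsilon}, so it goes in M[T, t] for t ∈ {}; since epsilon ∈ FIRST, also for every t ∈ FOLLOW(T) = {e}.
For T -> a R': FIRST(a R') = {a}, so it goes in M[T, t] for t ∈ {a}.

T -> epsilon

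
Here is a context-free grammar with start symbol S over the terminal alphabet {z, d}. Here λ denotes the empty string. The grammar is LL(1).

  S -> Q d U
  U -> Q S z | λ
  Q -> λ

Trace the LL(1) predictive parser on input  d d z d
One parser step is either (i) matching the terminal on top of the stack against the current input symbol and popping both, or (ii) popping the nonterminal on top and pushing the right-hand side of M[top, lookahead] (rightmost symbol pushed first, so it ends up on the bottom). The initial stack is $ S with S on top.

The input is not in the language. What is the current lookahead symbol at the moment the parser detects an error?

d

      Stack      Input      Action
   1  $ S        d d z d $  expand S -> Q d U
   2  $ U d Q    d d z d $  expand Q -> λ
   3  $ U d      d d z d $  match d
   4  $ U        d z d $    expand U -> Q S z
   5  $ z S Q    d z d $    expand Q -> λ
   6  $ z S      d z d $    expand S -> Q d U
   7  $ z U d Q  d z d $    expand Q -> λ
   8  $ z U d    d z d $    match d
   9  $ z U      z d $      expand U -> λ
  10  $ z        z d $      match z
  11  $          d $        error: stack empty but input remains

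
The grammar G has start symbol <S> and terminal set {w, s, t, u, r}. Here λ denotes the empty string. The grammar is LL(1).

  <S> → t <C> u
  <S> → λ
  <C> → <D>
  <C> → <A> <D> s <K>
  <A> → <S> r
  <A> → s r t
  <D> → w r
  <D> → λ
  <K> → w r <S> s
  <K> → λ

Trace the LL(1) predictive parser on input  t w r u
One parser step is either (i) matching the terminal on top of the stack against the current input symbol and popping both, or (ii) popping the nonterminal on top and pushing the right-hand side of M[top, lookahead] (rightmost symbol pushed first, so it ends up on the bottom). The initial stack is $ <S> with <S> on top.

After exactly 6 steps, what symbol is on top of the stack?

step 1: stack=$ <S>  input=t w r u $  — expand <S> → t <C> u
step 2: stack=$ u <C> t  input=t w r u $  — match t
step 3: stack=$ u <C>  input=w r u $  — expand <C> → <D>
step 4: stack=$ u <D>  input=w r u $  — expand <D> → w r
step 5: stack=$ u r w  input=w r u $  — match w
step 6: stack=$ u r  input=r u $  — match r
Stack after step 6: $ u (top = u).

u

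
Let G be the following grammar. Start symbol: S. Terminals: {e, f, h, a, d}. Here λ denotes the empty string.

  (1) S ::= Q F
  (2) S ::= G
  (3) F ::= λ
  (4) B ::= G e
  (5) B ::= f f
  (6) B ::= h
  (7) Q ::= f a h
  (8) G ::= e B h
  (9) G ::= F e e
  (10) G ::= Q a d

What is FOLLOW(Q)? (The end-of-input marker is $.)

{$, a}

FIRST(F): from F::=λ we get {λ}. So FIRST(F) = {λ}.
FIRST(Q): from Q::=f a h we get {f}. So FIRST(Q) = {f}.
FIRST(G): from G::=e B h we get {e}; from G::=F e e we get {e}; from G::=Q a d we get {f}. So FIRST(G) = {e, f}.
FIRST(S): from S::=Q F we get {f}; from S::=G we get {e, f}. So FIRST(S) = {e, f}.
FIRST(B): from B::=G e we get {e, f}; from B::=f f we get {f}; from B::=h we get {h}. So FIRST(B) = {e, f, h}.
FOLLOW(S) includes $ since S is the start symbol.
FOLLOW(S): S appears on no right-hand side. Thus FOLLOW(S) = {$}.
FOLLOW(F): in S::=Q F, the suffix after F is empty, so FOLLOW(F) ⊇ FOLLOW(S) = {$}; in G::=F e e, F is followed by e e with FIRST {e}. Thus FOLLOW(F) = {$, e}.
FOLLOW(B): in G::=e B h, B is followed by h with FIRST {h}. Thus FOLLOW(B) = {h}.
FOLLOW(Q): in S::=Q F, Q is followed by F with FIRST {λ}; in S::=Q F, the suffix after Q is nullable, so FOLLOW(Q) ⊇ FOLLOW(S) = {$}; in G::=Q a d, Q is followed by a d with FIRST {a}. Thus FOLLOW(Q) = {$, a}.
FOLLOW(G): in S::=G, the suffix after G is empty, so FOLLOW(G) ⊇ FOLLOW(S) = {$}; in B::=G e, G is followed by e with FIRST {e}. Thus FOLLOW(G) = {$, e}.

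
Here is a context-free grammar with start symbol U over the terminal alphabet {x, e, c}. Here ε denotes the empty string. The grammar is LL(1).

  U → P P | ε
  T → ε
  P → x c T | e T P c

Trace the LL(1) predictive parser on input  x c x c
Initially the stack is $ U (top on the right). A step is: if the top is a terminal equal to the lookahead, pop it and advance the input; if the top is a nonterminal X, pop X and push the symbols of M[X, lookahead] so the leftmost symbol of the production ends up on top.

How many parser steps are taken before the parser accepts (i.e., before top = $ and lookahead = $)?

     Stack      Input      Action
  1  $ U        x c x c $  expand U → P P
  2  $ P P      x c x c $  expand P → x c T
  3  $ P T c x  x c x c $  match x
  4  $ P T c    c x c $    match c
  5  $ P T      x c $      expand T → ε
  6  $ P        x c $      expand P → x c T
  7  $ T c x    x c $      match x
  8  $ T c      c $        match c
  9  $ T        $          expand T → ε
Accept reached after 9 steps.

9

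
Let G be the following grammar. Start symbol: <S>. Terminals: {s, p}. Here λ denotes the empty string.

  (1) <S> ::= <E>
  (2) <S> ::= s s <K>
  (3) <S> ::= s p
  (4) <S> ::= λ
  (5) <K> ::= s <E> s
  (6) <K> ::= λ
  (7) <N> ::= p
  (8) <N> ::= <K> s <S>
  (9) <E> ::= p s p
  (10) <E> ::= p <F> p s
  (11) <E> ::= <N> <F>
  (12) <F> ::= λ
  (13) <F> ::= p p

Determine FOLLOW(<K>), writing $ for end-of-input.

{$, p, s}

FIRST(<K>): from <K>::=s <E> s we get {s}; from <K>::=λ we get {λ}. So FIRST(<K>) = {λ, s}.
FIRST(<F>): from <F>::=λ we get {λ}; from <F>::=p p we get {p}. So FIRST(<F>) = {λ, p}.
FIRST(<N>): from <N>::=p we get {p}; from <N>::=<K> s <S> we get {s}. So FIRST(<N>) = {p, s}.
FIRST(<E>): from <E>::=p s p we get {p}; from <E>::=p <F> p s we get {p}; from <E>::=<N> <F> we get {p, s}. So FIRST(<E>) = {p, s}.
FIRST(<S>): from <S>::=<E> we get {p, s}; from <S>::=s s <K> we get {s}; from <S>::=s p we get {s}; from <S>::=λ we get {λ}. So FIRST(<S>) = {λ, p, s}.
FOLLOW(<S>) includes $ since <S> is the start symbol.
FOLLOW(<S>): in <N>::=<K> s <S>, the suffix after <S> is empty, so FOLLOW(<S>) ⊇ FOLLOW(<N>) = {$, p, s}. Thus FOLLOW(<S>) = {$, p, s}.
FOLLOW(<K>): in <S>::=s s <K>, the suffix after <K> is empty, so FOLLOW(<K>) ⊇ FOLLOW(<S>) = {$, p, s}; in <N>::=<K> s <S>, <K> is followed by s <S> with FIRST {s}. Thus FOLLOW(<K>) = {$, p, s}.
FOLLOW(<E>): in <S>::=<E>, the suffix after <E> is empty, so FOLLOW(<E>) ⊇ FOLLOW(<S>) = {$, p, s}; in <K>::=s <E> s, <E> is followed by s with FIRST {s}. Thus FOLLOW(<E>) = {$, p, s}.
FOLLOW(<N>): in <E>::=<N> <F>, <N> is followed by <F> with FIRST {λ, p}; in <E>::=<N> <F>, the suffix after <N> is nullable, so FOLLOW(<N>) ⊇ FOLLOW(<E>) = {$, p, s}. Thus FOLLOW(<N>) = {$, p, s}.
FOLLOW(<F>): in <E>::=p <F> p s, <F> is followed by p s with FIRST {p}; in <E>::=<N> <F>, the suffix after <F> is empty, so FOLLOW(<F>) ⊇ FOLLOW(<E>) = {$, p, s}. Thus FOLLOW(<F>) = {$, p, s}.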